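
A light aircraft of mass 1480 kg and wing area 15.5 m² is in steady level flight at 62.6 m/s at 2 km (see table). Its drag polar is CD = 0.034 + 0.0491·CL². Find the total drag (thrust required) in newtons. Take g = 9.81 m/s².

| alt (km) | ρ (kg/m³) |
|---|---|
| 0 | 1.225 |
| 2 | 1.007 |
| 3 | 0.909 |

D = 1380 N

At 2 km, from the table: ρ = 1.007 kg/m³.
In steady level flight, lift balances weight: W = mg = 1480 × 9.81 = 14519 N.
Dynamic pressure q = 0.5 × 1.007 × 62.6² = 1973 Pa.
Required CL = L/(qS) = 14519/(1973·15.5) = 0.4747.
CD = 0.034 + 0.0491 × 0.4747² = 0.04507.
D = q·S·CD = 1973 × 15.5 × 0.04507 = 1378 N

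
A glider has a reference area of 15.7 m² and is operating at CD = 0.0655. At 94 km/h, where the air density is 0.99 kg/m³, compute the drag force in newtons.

Convert speed: v = 94 km/h ÷ 3.6 = 26.11 m/s.
D = ½ρv²S·CD = ½ × 0.99 × 26.11² × 15.7 × 0.0655 = 347 N

D = 347 N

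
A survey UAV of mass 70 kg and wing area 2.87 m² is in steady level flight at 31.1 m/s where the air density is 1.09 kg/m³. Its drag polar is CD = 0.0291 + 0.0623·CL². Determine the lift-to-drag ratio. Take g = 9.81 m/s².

In steady level flight, lift balances weight: W = mg = 70 × 9.81 = 686.7 N.
Dynamic pressure q = 0.5 × 1.09 × 31.1² = 527.1 Pa.
Required CL = L/(qS) = 686.7/(527.1·2.87) = 0.4539.
CD = 0.0291 + 0.0623 × 0.4539² = 0.04194.
L/D = CL/CD = 0.4539 / 0.04194 = 10.8

L/D = 10.8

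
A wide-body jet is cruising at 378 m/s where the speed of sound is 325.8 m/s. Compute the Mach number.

M = 1.16

M = v/a = 378 / 325.8 = 1.16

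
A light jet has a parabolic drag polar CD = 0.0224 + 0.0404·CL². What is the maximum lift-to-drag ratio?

(L/D)max = 16.6

For CD = CD0 + K·CL², (L/D)max occurs at CL* = √(CD0/K) and equals 1/(2√(K·CD0)).
(L/D)max = 1/(2√(0.0404 × 0.0224)) = 1/(2 × 0.03008) = 16.6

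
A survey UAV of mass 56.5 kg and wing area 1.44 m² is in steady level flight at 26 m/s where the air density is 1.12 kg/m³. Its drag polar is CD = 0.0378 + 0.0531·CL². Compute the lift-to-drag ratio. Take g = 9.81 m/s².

Level flight ⇒ L = W = m·g = 56.5 × 9.81 = 554.26 N.
Dynamic pressure q = 0.5 × 1.12 × 26² = 378.6 Pa.
CL = W/(q·S) = 554.26 / (378.6 × 1.44) = 1.017.
CD = 0.0378 + 0.0531 × 1.017² = 0.0927.
L/D = CL/CD = 1.017 / 0.0927 = 11

L/D = 11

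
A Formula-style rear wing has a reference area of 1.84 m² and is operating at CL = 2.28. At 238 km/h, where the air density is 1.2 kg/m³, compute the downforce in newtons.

Convert speed: v = 238 km/h ÷ 3.6 = 66.11 m/s.
Dynamic pressure q = ½ρv² = ½ × 1.2 × 66.11² = 2622 Pa.
L = q·S·CL = 2622 × 1.84 × 2.28 = 11000 N ≈ 11 kN

L = 11000 N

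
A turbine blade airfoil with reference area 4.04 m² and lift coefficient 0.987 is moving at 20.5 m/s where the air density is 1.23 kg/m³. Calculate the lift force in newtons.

L = 1030 N

Dynamic pressure q = ½ρv² = ½ × 1.23 × 20.5² = 258.5 Pa.
L = q·S·CL = 258.5 × 4.04 × 0.987 = 1030 N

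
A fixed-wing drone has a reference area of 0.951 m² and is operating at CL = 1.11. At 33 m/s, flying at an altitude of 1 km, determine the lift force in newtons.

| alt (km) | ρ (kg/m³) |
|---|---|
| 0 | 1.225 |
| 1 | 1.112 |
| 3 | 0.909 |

At 1 km, from the table: ρ = 1.112 kg/m³.
L = ½ρv²S·CL = ½ × 1.112 × 33² × 0.951 × 1.11 = 639 N

L = 639 N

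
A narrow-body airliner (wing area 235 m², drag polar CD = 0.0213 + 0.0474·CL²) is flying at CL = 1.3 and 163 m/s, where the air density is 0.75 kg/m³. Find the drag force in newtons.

D = 2.37×10^5 N

CD = 0.0213 + 0.0474 × 1.3² = 0.1014
D = ½ρv²S·CD = ½ × 0.75 × 163² × 235 × 0.1014 = 2.37×10^5 N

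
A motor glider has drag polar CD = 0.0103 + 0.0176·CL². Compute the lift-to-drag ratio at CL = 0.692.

L/D = 37

CD = 0.0103 + 0.0176 × 0.692² = 0.01873
L/D = CL/CD = 0.692 / 0.01873 = 37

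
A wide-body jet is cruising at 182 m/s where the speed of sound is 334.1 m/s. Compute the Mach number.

M = 0.545

M = v/a = 182 / 334.1 = 0.545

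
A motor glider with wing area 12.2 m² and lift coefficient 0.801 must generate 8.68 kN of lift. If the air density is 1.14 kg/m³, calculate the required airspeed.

v = 39.5 m/s

L = ½ρv²S·CL ⇒ v = √(2L/(ρ·S·CL))
v = √(2 × 8680 / (1.14 × 12.2 × 0.801)) = √1558 = 39.5 m/s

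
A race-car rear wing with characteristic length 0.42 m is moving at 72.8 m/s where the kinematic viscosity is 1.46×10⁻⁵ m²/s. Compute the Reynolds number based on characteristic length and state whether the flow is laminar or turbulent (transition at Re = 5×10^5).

Re = 2.09×10^6 (turbulent)

Re = v·c/ν = 72.8 × 0.42 / (1.46×10⁻⁵) = 2.09×10^6
Since 2.09×10^6 > 5×10^5, the flow is turbulent.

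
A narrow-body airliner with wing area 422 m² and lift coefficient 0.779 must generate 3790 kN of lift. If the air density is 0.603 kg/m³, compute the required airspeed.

v = 196 m/s

L = ½ρv²S·CL ⇒ v = √(2L/(ρ·S·CL))
v = √(2 × 3.79×10^6 / (0.603 × 422 × 0.779)) = √38240 = 196 m/s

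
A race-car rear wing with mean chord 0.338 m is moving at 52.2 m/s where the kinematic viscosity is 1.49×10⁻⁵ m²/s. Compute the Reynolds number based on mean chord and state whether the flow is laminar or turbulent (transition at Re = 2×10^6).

Re = 1.18×10^6 (laminar)

Re = v·c/ν = 52.2 × 0.338 / (1.49×10⁻⁵) = 1.18×10^6
Since 1.18×10^6 < 2×10^6, the flow is laminar.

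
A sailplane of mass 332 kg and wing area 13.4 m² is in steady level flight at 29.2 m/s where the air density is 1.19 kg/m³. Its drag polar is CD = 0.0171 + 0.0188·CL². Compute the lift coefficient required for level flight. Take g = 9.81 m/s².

CL = 0.479

Level flight ⇒ L = W = m·g = 332 × 9.81 = 3256.9 N.
q = ½ρv² = ½ × 1.19 × 29.2² = 507.3 Pa.
CL = 2W/(ρv²S) = 2×3256.9/(1.19×29.2²×13.4) = 0.4791.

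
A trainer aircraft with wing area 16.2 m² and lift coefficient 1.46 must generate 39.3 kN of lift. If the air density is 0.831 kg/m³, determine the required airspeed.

v = 63.2 m/s

L = ½ρv²S·CL ⇒ v = √(2L/(ρ·S·CL))
v = √(2 × 39300 / (0.831 × 16.2 × 1.46)) = √3999 = 63.2 m/s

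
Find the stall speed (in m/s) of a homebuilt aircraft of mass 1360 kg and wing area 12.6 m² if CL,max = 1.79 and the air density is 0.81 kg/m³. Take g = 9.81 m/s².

At stall, lift equals weight: L = W = m·g = 1360 × 9.81 = 13340 N.
V_stall = √(2W/(ρ·S·CL,max)) = √(2 × 13340 / (0.81 × 12.6 × 1.79))
V_stall = √1461 = 38.2 m/s

V_stall = 38.2 m/s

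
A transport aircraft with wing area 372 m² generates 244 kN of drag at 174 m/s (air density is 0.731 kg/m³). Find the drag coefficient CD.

From D = ½ρv²S·CD, rearranging gives CD = 2D/(ρv²S).
CD = 2 × 2.44×10^5 / (0.731 × 174² × 372) = 0.0593

CD = 0.0593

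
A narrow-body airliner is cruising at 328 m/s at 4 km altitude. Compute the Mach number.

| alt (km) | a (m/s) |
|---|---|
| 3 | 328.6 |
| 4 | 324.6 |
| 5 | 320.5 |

At 4 km, from the table: a = 324.6 m/s.
M = v/a = 328 / 324.6 = 1.01

M = 1.01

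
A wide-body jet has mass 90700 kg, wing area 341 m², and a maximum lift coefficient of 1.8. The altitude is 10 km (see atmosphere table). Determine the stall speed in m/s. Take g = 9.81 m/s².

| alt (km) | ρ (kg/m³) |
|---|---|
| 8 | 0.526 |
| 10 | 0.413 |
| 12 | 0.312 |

At 10 km, from the table: ρ = 0.413 kg/m³.
At stall, lift equals weight: L = W = m·g = 90700 × 9.81 = 8.898×10^5 N.
V_stall = √(2W/(ρ·S·CL,max)) = √(2 × 8.898×10^5 / (0.413 × 341 × 1.8))
V_stall = √7020 = 83.8 m/s

V_stall = 83.8 m/s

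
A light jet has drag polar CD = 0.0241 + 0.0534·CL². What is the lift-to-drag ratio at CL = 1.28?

CD = 0.0241 + 0.0534 × 1.28² = 0.1116
L/D = CL/CD = 1.28 / 0.1116 = 11.5

L/D = 11.5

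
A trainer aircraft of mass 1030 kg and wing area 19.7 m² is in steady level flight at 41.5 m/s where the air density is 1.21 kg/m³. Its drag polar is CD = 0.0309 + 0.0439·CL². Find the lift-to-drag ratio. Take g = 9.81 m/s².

Weight W = mg = 1030 × 9.81 = 10104 N; in level flight L = W.
Dynamic pressure q = 0.5 × 1.21 × 41.5² = 1042 Pa.
CL = W/(q·S) = 10104 / (1042 × 19.7) = 0.4923.
CD = 0.0309 + 0.0439 × 0.4923² = 0.04154.
L/D = CL/CD = 0.4923 / 0.04154 = 11.9

L/D = 11.9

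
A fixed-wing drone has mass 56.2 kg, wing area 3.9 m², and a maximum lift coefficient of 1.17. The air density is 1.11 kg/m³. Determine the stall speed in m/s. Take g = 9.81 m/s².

At stall, lift equals weight: L = W = m·g = 56.2 × 9.81 = 551.3 N.
From L = ½ρV²S·CL,max = W: V_stall = √(2W/(ρSCL,max)) = √(2·551.3/(1.11·3.9·1.17))
V_stall = √217.7 = 14.8 m/s

V_stall = 14.8 m/s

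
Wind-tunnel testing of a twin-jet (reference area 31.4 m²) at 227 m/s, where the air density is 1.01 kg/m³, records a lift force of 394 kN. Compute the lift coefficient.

CL = 0.482

From L = ½ρv²S·CL, rearranging gives CL = 2L/(ρv²S).
CL = 2 × 3.94×10^5 / (1.01 × 227² × 31.4) = 0.482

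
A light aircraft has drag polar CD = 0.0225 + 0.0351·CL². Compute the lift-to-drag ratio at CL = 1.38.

L/D = 15.4

CD = 0.0225 + 0.0351 × 1.38² = 0.08934
L/D = CL/CD = 1.38 / 0.08934 = 15.4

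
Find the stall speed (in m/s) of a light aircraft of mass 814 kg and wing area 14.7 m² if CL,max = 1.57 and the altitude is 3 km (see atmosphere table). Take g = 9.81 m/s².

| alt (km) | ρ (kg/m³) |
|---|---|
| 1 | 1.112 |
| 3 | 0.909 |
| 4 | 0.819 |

At 3 km, from the table: ρ = 0.909 kg/m³.
Weight W = mg = 814 × 9.81 = 7985 N.
V_stall = √(2W/(ρ·S·CL,max)) = √(2 × 7985 / (0.909 × 14.7 × 1.57))
V_stall = √761.3 = 27.6 m/s

V_stall = 27.6 m/s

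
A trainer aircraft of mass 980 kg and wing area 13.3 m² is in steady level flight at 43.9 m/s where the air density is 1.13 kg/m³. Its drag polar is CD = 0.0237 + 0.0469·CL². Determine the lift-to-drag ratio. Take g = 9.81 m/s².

L/D = 15

In steady level flight, lift balances weight: W = mg = 980 × 9.81 = 9613.8 N.
Dynamic pressure q = 0.5 × 1.13 × 43.9² = 1089 Pa.
Required CL = L/(qS) = 9613.8/(1089·13.3) = 0.6638.
CD = 0.0237 + 0.0469 × 0.6638² = 0.04437.
L/D = CL/CD = 0.6638 / 0.04437 = 15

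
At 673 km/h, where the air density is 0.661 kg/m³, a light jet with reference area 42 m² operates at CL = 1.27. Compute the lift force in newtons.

L = 6.16×10^5 N

Convert speed: v = 673 km/h ÷ 3.6 = 186.9 m/s.
L = ½ρv²S·CL = ½ × 0.661 × 186.9² × 42 × 1.27 = 6.16×10^5 N ≈ 616 kN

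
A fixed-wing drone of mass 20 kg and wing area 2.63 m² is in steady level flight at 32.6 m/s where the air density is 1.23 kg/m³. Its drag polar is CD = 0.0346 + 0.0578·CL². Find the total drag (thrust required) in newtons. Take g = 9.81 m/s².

Level flight ⇒ L = W = m·g = 20 × 9.81 = 196.2 N.
Dynamic pressure q = 0.5 × 1.23 × 32.6² = 653.6 Pa.
CL = W/(q·S) = 196.2 / (653.6 × 2.63) = 0.1141.
CD = 0.0346 + 0.0578 × 0.1141² = 0.03535.
D = q·S·CD = 653.6 × 2.63 × 0.03535 = 60.77 N

D = 60.8 N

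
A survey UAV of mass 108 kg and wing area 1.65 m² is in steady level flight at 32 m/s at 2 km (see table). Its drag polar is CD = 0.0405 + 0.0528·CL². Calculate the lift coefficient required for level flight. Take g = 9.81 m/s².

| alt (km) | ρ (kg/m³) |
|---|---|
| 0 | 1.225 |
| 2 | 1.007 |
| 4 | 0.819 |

CL = 1.25

At 2 km, from the table: ρ = 1.007 kg/m³.
Level flight ⇒ L = W = m·g = 108 × 9.81 = 1059.5 N.
Dynamic pressure q = 0.5 × 1.007 × 32² = 515.6 Pa.
CL = W/(q·S) = 1059.5 / (515.6 × 1.65) = 1.245.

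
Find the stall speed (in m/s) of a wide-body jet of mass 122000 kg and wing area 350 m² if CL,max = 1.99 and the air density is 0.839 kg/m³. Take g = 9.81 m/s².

V_stall = 64 m/s

Weight W = mg = 122000 × 9.81 = 1.197×10^6 N.
From L = ½ρV²S·CL,max = W: V_stall = √(2W/(ρSCL,max)) = √(2·1.197×10^6/(0.839·350·1.99))
V_stall = √4096 = 64 m/s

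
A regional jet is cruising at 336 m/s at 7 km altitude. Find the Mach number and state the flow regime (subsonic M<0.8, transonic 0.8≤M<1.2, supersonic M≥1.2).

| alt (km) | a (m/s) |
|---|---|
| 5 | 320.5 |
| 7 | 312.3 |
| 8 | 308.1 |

At 7 km, from the table: a = 312.3 m/s.
M = v/a = 336 / 312.3 = 1.08
M = 1.08 → transonic.

M = 1.08 (transonic)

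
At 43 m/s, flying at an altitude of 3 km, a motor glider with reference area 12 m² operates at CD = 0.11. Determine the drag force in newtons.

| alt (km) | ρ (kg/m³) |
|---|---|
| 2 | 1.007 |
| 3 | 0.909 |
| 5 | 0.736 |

At 3 km, from the table: ρ = 0.909 kg/m³.
Dynamic pressure q = ½ρv² = ½ × 0.909 × 43² = 840.4 Pa.
D = q·S·CD = 840.4 × 12 × 0.11 = 1110 N

D = 1110 N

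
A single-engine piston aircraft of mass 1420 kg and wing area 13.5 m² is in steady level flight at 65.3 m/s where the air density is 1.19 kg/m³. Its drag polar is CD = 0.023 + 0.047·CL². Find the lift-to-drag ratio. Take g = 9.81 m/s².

In steady level flight, lift balances weight: W = mg = 1420 × 9.81 = 13930 N.
Dynamic pressure q = 0.5 × 1.19 × 65.3² = 2537 Pa.
CL = W/(q·S) = 13930 / (2537 × 13.5) = 0.4067.
CD = 0.023 + 0.047 × 0.4067² = 0.03077.
L/D = CL/CD = 0.4067 / 0.03077 = 13.2

L/D = 13.2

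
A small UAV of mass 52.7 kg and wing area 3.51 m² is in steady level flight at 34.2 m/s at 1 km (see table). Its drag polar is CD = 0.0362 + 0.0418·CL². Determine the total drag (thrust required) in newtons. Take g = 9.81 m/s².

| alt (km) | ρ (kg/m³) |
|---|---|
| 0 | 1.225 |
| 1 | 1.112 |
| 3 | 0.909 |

At 1 km, from the table: ρ = 1.112 kg/m³.
Weight W = mg = 52.7 × 9.81 = 516.99 N; in level flight L = W.
Dynamic pressure q = 0.5 × 1.112 × 34.2² = 650.3 Pa.
CL = W/(q·S) = 516.99 / (650.3 × 3.51) = 0.2265.
CD = 0.0362 + 0.0418 × 0.2265² = 0.03834.
D = q·S·CD = 650.3 × 3.51 × 0.03834 = 87.53 N

D = 87.5 N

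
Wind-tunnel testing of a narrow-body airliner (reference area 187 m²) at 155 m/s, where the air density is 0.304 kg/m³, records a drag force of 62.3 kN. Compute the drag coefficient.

CD = 0.0912

From D = ½ρv²S·CD, rearranging gives CD = 2D/(ρv²S).
CD = 2 × 62300 / (0.304 × 155² × 187) = 0.0912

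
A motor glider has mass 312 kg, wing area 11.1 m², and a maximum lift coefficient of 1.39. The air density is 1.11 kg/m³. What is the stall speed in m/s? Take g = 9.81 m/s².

V_stall = 18.9 m/s

Weight W = mg = 312 × 9.81 = 3061 N.
From L = ½ρV²S·CL,max = W: V_stall = √(2W/(ρSCL,max)) = √(2·3061/(1.11·11.1·1.39))
V_stall = √357.4 = 18.9 m/s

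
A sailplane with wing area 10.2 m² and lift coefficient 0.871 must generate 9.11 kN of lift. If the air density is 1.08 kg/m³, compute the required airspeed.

v = 43.6 m/s

L = ½ρv²S·CL ⇒ v = √(2L/(ρ·S·CL))
v = √(2 × 9110 / (1.08 × 10.2 × 0.871)) = √1899 = 43.6 m/s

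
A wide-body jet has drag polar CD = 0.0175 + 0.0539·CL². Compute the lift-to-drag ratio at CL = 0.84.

CD = 0.0175 + 0.0539 × 0.84² = 0.05553
L/D = CL/CD = 0.84 / 0.05553 = 15.1

L/D = 15.1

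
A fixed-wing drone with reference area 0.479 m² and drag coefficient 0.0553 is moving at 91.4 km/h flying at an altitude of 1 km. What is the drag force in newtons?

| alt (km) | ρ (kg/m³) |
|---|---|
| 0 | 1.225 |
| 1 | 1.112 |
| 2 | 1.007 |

D = 9.49 N

At 1 km, from the table: ρ = 1.112 kg/m³.
Convert speed: v = 91.4 km/h ÷ 3.6 = 25.39 m/s.
D = ½ρv²S·CD = ½ × 1.112 × 25.39² × 0.479 × 0.0553 = 9.49 N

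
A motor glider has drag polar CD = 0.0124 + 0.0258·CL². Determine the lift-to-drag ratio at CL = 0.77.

CD = 0.0124 + 0.0258 × 0.77² = 0.0277
L/D = CL/CD = 0.77 / 0.0277 = 27.8

L/D = 27.8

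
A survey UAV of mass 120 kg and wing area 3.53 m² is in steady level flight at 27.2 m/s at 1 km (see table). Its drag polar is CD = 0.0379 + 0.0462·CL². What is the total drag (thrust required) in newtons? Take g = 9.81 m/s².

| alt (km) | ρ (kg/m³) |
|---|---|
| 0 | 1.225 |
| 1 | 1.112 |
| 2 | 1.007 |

D = 99.1 N

At 1 km, from the table: ρ = 1.112 kg/m³.
Weight W = mg = 120 × 9.81 = 1177.2 N; in level flight L = W.
q = ½ρv² = ½ × 1.112 × 27.2² = 411.4 Pa.
Required CL = L/(qS) = 1177.2/(411.4·3.53) = 0.8107.
CD = 0.0379 + 0.0462 × 0.8107² = 0.06826.
D = q·S·CD = 411.4 × 3.53 × 0.06826 = 99.12 N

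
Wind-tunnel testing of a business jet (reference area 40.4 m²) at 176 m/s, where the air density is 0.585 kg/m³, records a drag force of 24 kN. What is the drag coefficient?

From D = ½ρv²S·CD, rearranging gives CD = 2D/(ρv²S).
CD = 2 × 24000 / (0.585 × 176² × 40.4) = 0.0656

CD = 0.0656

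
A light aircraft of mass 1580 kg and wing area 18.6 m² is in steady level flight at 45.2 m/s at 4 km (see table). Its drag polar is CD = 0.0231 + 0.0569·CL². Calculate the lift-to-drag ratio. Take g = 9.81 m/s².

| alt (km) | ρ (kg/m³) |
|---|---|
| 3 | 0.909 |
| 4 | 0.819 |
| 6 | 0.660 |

L/D = 12.5

At 4 km, from the table: ρ = 0.819 kg/m³.
In steady level flight, lift balances weight: W = mg = 1580 × 9.81 = 15500 N.
q = ½ρv² = ½ × 0.819 × 45.2² = 836.6 Pa.
Required CL = L/(qS) = 15500/(836.6·18.6) = 0.9961.
CD = 0.0231 + 0.0569 × 0.9961² = 0.07955.
L/D = CL/CD = 0.9961 / 0.07955 = 12.5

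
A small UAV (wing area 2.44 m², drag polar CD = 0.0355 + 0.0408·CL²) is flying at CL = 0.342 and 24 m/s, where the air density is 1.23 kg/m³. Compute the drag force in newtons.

CD = 0.0355 + 0.0408 × 0.342² = 0.04027
D = ½ρv²S·CD = ½ × 1.23 × 24² × 2.44 × 0.04027 = 34.8 N

D = 34.8 N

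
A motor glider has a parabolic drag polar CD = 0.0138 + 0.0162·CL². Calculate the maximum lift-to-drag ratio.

For CD = CD0 + K·CL², (L/D)max occurs at CL* = √(CD0/K) and equals 1/(2√(K·CD0)).
(L/D)max = 1/(2√(0.0162 × 0.0138)) = 1/(2 × 0.01495) = 33.4

(L/D)max = 33.4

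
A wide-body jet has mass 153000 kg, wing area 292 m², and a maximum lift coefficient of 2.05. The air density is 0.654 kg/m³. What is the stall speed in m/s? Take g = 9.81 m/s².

At stall, lift equals weight: L = W = m·g = 153000 × 9.81 = 1.501×10^6 N.
From L = ½ρV²S·CL,max = W: V_stall = √(2W/(ρSCL,max)) = √(2·1.501×10^6/(0.654·292·2.05))
V_stall = √7668 = 87.6 m/s

V_stall = 87.6 m/s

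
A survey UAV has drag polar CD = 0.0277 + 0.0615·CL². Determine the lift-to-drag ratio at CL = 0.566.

L/D = 11.9

CD = 0.0277 + 0.0615 × 0.566² = 0.0474
L/D = CL/CD = 0.566 / 0.0474 = 11.9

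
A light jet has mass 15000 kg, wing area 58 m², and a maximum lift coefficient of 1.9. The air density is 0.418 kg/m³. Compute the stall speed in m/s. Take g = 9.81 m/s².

Stall occurs when L = W at CL,max. W = mg = 15000 × 9.81 = 1.472×10^5 N.
From L = ½ρV²S·CL,max = W: V_stall = √(2W/(ρSCL,max)) = √(2·1.472×10^5/(0.418·58·1.9))
V_stall = √6389 = 79.9 m/s

V_stall = 79.9 m/s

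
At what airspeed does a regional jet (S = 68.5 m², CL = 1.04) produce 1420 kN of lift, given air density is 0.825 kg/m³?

L = ½ρv²S·CL ⇒ v = √(2L/(ρ·S·CL))
v = √(2 × 1.42×10^6 / (0.825 × 68.5 × 1.04)) = √48320 = 220 m/s

v = 220 m/s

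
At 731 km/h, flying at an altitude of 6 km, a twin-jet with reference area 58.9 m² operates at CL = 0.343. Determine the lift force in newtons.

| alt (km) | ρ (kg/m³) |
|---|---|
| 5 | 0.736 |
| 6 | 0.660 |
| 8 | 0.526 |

L = 2.75×10^5 N

At 6 km, from the table: ρ = 0.660 kg/m³.
Convert speed: v = 731 km/h ÷ 3.6 = 203.1 m/s.
Dynamic pressure q = ½ρv² = ½ × 0.66 × 203.1² = 13610 Pa.
L = q·S·CL = 13610 × 58.9 × 0.343 = 2.75×10^5 N ≈ 275 kN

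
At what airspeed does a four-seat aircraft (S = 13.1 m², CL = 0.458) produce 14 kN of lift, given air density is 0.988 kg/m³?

v = 68.7 m/s

L = ½ρv²S·CL ⇒ v = √(2L/(ρ·S·CL))
v = √(2 × 14000 / (0.988 × 13.1 × 0.458)) = √4724 = 68.7 m/s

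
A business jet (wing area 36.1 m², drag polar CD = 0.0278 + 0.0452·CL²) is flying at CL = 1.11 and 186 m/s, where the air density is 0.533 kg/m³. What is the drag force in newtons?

D = 27800 N

CD = 0.0278 + 0.0452 × 1.11² = 0.08349
D = ½ρv²S·CD = ½ × 0.533 × 186² × 36.1 × 0.08349 = 27800 N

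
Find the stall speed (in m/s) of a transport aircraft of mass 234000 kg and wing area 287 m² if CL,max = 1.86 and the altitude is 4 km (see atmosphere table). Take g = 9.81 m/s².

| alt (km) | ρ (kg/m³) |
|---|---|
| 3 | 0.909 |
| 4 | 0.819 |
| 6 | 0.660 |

V_stall = 102 m/s

At 4 km, from the table: ρ = 0.819 kg/m³.
Stall occurs when L = W at CL,max. W = mg = 234000 × 9.81 = 2.296×10^6 N.
V_stall = √(2W/(ρ·S·CL,max)) = √(2 × 2.296×10^6 / (0.819 × 287 × 1.86))
V_stall = √10500 = 102 m/s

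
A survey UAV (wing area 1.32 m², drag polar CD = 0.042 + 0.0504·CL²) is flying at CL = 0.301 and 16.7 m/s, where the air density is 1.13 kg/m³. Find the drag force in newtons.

D = 9.69 N

CD = 0.042 + 0.0504 × 0.301² = 0.04657
D = ½ρv²S·CD = ½ × 1.13 × 16.7² × 1.32 × 0.04657 = 9.69 N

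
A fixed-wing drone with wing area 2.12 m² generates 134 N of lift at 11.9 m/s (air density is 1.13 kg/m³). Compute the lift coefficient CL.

From L = ½ρv²S·CL, rearranging gives CL = 2L/(ρv²S).
CL = 2 × 134 / (1.13 × 11.9² × 2.12) = 0.79

CL = 0.79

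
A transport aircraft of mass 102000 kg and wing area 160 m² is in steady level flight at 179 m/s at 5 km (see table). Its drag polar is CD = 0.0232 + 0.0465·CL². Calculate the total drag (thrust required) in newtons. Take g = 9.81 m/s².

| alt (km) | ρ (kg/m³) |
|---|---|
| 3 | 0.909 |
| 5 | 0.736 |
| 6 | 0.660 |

At 5 km, from the table: ρ = 0.736 kg/m³.
Level flight ⇒ L = W = m·g = 102000 × 9.81 = 1.0006×10^6 N.
q = ½ρv² = ½ × 0.736 × 179² = 11790 Pa.
Required CL = L/(qS) = 1.0006×10^6/(11790·160) = 0.5304.
CD = 0.0232 + 0.0465 × 0.5304² = 0.03628.
D = q·S·CD = 11790 × 160 × 0.03628 = 68450 N

D = 68400 N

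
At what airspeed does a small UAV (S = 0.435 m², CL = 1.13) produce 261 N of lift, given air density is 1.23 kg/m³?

L = ½ρv²S·CL ⇒ v = √(2L/(ρ·S·CL))
v = √(2 × 261 / (1.23 × 0.435 × 1.13)) = √863.4 = 29.4 m/s

v = 29.4 m/s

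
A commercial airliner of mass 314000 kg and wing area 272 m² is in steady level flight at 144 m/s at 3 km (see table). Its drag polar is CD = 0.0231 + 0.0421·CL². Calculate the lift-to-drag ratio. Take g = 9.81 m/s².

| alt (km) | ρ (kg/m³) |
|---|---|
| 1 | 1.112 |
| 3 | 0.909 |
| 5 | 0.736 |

At 3 km, from the table: ρ = 0.909 kg/m³.
Weight W = mg = 314000 × 9.81 = 3.0803×10^6 N; in level flight L = W.
q = ½ρv² = ½ × 0.909 × 144² = 9425 Pa.
CL = W/(q·S) = 3.0803×10^6 / (9425 × 272) = 1.202.
CD = 0.0231 + 0.0421 × 1.202² = 0.08389.
L/D = CL/CD = 1.202 / 0.08389 = 14.3

L/D = 14.3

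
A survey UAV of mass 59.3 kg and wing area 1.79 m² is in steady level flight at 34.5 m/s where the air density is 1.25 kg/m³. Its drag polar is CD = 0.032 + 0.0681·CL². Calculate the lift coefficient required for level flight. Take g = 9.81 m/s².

In steady level flight, lift balances weight: W = mg = 59.3 × 9.81 = 581.73 N.
Dynamic pressure q = 0.5 × 1.25 × 34.5² = 743.9 Pa.
CL = 2W/(ρv²S) = 2×581.73/(1.25×34.5²×1.79) = 0.4369.

CL = 0.437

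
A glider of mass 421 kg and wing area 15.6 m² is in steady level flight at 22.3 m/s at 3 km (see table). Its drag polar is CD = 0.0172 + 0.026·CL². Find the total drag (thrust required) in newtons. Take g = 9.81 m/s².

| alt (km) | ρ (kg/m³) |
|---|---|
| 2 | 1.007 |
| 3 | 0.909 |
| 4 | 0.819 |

D = 186 N

At 3 km, from the table: ρ = 0.909 kg/m³.
Weight W = mg = 421 × 9.81 = 4130 N; in level flight L = W.
q = ½ρv² = ½ × 0.909 × 22.3² = 226 Pa.
CL = 2W/(ρv²S) = 2×4130/(0.909×22.3²×15.6) = 1.171.
CD = 0.0172 + 0.026 × 1.171² = 0.05287.
D = q·S·CD = 226 × 15.6 × 0.05287 = 186.4 N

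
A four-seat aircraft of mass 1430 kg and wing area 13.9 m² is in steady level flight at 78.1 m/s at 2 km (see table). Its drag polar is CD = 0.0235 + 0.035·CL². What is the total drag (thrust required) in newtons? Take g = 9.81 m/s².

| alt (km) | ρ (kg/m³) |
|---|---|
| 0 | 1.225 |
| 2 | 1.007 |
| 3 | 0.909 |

At 2 km, from the table: ρ = 1.007 kg/m³.
In steady level flight, lift balances weight: W = mg = 1430 × 9.81 = 14028 N.
q = ½ρv² = ½ × 1.007 × 78.1² = 3071 Pa.
CL = W/(q·S) = 14028 / (3071 × 13.9) = 0.3286.
CD = 0.0235 + 0.035 × 0.3286² = 0.02728.
D = q·S·CD = 3071 × 13.9 × 0.02728 = 1165 N

D = 1160 N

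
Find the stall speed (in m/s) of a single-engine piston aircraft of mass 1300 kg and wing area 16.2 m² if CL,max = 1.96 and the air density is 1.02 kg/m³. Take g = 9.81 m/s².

V_stall = 28.1 m/s

At stall, lift equals weight: L = W = m·g = 1300 × 9.81 = 12750 N.
From L = ½ρV²S·CL,max = W: V_stall = √(2W/(ρSCL,max)) = √(2·12750/(1.02·16.2·1.96))
V_stall = √787.5 = 28.1 m/s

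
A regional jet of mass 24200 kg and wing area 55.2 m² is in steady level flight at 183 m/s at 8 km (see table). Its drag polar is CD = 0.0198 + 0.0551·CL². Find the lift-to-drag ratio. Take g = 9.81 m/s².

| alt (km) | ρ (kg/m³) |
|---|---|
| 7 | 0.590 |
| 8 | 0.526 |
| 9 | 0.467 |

At 8 km, from the table: ρ = 0.526 kg/m³.
In steady level flight, lift balances weight: W = mg = 24200 × 9.81 = 2.374×10^5 N.
q = ½ρv² = ½ × 0.526 × 183² = 8808 Pa.
CL = 2W/(ρv²S) = 2×2.374×10^5/(0.526×183²×55.2) = 0.4883.
CD = 0.0198 + 0.0551 × 0.4883² = 0.03294.
L/D = CL/CD = 0.4883 / 0.03294 = 14.8

L/D = 14.8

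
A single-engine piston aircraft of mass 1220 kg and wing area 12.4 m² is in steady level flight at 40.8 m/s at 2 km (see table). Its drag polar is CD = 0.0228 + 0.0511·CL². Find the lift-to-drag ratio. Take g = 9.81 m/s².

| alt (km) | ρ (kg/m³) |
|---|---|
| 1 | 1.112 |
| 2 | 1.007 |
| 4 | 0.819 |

L/D = 12.7

At 2 km, from the table: ρ = 1.007 kg/m³.
Weight W = mg = 1220 × 9.81 = 11968 N; in level flight L = W.
Dynamic pressure q = 0.5 × 1.007 × 40.8² = 838.1 Pa.
CL = 2W/(ρv²S) = 2×11968/(1.007×40.8²×12.4) = 1.152.
CD = 0.0228 + 0.0511 × 1.152² = 0.09056.
L/D = CL/CD = 1.152 / 0.09056 = 12.7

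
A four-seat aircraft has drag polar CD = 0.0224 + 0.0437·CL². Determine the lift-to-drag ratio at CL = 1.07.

CD = 0.0224 + 0.0437 × 1.07² = 0.07243
L/D = CL/CD = 1.07 / 0.07243 = 14.8

L/D = 14.8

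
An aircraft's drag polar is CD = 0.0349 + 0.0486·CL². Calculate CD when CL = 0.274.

CD = 0.0349 + 0.0486 × 0.274² = 0.0349 + 0.003649 = 0.0385

CD = 0.0385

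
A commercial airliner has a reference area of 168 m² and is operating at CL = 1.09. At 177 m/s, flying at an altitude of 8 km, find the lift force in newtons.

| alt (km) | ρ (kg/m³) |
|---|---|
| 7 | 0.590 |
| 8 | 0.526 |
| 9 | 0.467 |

At 8 km, from the table: ρ = 0.526 kg/m³.
Dynamic pressure q = ½ρv² = ½ × 0.526 × 177² = 8240 Pa.
L = q·S·CL = 8240 × 168 × 1.09 = 1.51×10^6 N ≈ 1510 kN

L = 1.51×10^6 N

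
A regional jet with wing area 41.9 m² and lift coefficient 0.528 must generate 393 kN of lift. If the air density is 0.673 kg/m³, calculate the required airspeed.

L = ½ρv²S·CL ⇒ v = √(2L/(ρ·S·CL))
v = √(2 × 3.93×10^5 / (0.673 × 41.9 × 0.528)) = √52790 = 230 m/s

v = 230 m/s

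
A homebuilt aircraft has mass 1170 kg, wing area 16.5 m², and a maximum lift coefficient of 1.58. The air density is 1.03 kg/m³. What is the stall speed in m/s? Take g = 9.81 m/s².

Stall occurs when L = W at CL,max. W = mg = 1170 × 9.81 = 11480 N.
From L = ½ρV²S·CL,max = W: V_stall = √(2W/(ρSCL,max)) = √(2·11480/(1.03·16.5·1.58))
V_stall = √854.9 = 29.2 m/s

V_stall = 29.2 m/s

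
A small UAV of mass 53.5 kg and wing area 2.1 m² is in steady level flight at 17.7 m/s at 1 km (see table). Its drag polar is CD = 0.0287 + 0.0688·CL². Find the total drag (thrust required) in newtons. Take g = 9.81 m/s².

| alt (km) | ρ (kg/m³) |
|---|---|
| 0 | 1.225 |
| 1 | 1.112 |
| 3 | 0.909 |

At 1 km, from the table: ρ = 1.112 kg/m³.
In steady level flight, lift balances weight: W = mg = 53.5 × 9.81 = 524.84 N.
Dynamic pressure q = 0.5 × 1.112 × 17.7² = 174.2 Pa.
CL = W/(q·S) = 524.84 / (174.2 × 2.1) = 1.435.
CD = 0.0287 + 0.0688 × 1.435² = 0.1703.
D = q·S·CD = 174.2 × 2.1 × 0.1703 = 62.31 N

D = 62.3 N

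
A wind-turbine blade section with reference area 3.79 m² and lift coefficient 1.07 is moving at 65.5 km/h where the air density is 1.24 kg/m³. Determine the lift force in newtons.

L = 832 N

Convert speed: v = 65.5 km/h ÷ 3.6 = 18.19 m/s.
L = ½ρv²S·CL = ½ × 1.24 × 18.19² × 3.79 × 1.07 = 832 N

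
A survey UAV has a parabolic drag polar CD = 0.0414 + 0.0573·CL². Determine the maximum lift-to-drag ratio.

(L/D)max = 10.3

For CD = CD0 + K·CL², (L/D)max occurs at CL* = √(CD0/K) and equals 1/(2√(K·CD0)).
(L/D)max = 1/(2√(0.0573 × 0.0414)) = 1/(2 × 0.04871) = 10.3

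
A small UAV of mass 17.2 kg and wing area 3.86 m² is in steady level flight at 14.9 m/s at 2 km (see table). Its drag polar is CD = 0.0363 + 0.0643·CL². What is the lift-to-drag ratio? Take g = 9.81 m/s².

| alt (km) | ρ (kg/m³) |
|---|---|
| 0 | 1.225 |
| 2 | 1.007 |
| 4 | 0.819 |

L/D = 8.48

At 2 km, from the table: ρ = 1.007 kg/m³.
In steady level flight, lift balances weight: W = mg = 17.2 × 9.81 = 168.73 N.
Dynamic pressure q = 0.5 × 1.007 × 14.9² = 111.8 Pa.
Required CL = L/(qS) = 168.73/(111.8·3.86) = 0.3911.
CD = 0.0363 + 0.0643 × 0.3911² = 0.04613.
L/D = CL/CD = 0.3911 / 0.04613 = 8.48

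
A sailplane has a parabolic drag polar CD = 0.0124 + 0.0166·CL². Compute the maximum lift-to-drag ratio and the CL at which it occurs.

(L/D)max = 34.9, at CL = 0.864

For CD = CD0 + K·CL², (L/D)max occurs at CL* = √(CD0/K) and equals 1/(2√(K·CD0)).
(L/D)max = 1/(2√(0.0166 × 0.0124)) = 1/(2 × 0.01435) = 34.9
CL* = √(0.0124/0.0166) = 0.864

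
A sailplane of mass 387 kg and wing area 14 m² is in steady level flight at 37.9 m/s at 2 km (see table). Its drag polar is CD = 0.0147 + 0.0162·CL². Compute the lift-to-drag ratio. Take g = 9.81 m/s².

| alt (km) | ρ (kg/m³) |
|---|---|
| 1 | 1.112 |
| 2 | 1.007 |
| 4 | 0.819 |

L/D = 22.1

At 2 km, from the table: ρ = 1.007 kg/m³.
Weight W = mg = 387 × 9.81 = 3796.5 N; in level flight L = W.
q = ½ρv² = ½ × 1.007 × 37.9² = 723.2 Pa.
Required CL = L/(qS) = 3796.5/(723.2·14) = 0.375.
CD = 0.0147 + 0.0162 × 0.375² = 0.01698.
L/D = CL/CD = 0.375 / 0.01698 = 22.1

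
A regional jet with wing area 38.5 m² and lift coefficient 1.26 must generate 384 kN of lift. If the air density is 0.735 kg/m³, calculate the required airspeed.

v = 147 m/s

L = ½ρv²S·CL ⇒ v = √(2L/(ρ·S·CL))
v = √(2 × 3.84×10^5 / (0.735 × 38.5 × 1.26)) = √21540 = 147 m/s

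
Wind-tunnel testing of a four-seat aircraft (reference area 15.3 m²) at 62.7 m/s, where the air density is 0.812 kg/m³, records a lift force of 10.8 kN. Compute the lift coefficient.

From L = ½ρv²S·CL, rearranging gives CL = 2L/(ρv²S).
CL = 2 × 10800 / (0.812 × 62.7² × 15.3) = 0.442

CL = 0.442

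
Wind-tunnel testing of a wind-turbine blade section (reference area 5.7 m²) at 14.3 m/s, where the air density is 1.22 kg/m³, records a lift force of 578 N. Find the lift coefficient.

From L = ½ρv²S·CL, rearranging gives CL = 2L/(ρv²S).
CL = 2 × 578 / (1.22 × 14.3² × 5.7) = 0.813

CL = 0.813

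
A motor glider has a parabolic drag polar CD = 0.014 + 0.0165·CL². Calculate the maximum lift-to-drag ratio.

For CD = CD0 + K·CL², (L/D)max occurs at CL* = √(CD0/K) and equals 1/(2√(K·CD0)).
(L/D)max = 1/(2√(0.0165 × 0.014)) = 1/(2 × 0.0152) = 32.9

(L/D)max = 32.9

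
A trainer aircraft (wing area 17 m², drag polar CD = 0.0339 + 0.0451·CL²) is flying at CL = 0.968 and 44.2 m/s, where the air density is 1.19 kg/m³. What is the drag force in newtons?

D = 1500 N

CD = 0.0339 + 0.0451 × 0.968² = 0.07616
D = ½ρv²S·CD = ½ × 1.19 × 44.2² × 17 × 0.07616 = 1500 N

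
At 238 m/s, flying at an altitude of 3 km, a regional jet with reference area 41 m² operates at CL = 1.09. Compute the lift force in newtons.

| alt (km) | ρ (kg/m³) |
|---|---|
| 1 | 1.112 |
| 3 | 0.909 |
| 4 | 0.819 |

At 3 km, from the table: ρ = 0.909 kg/m³.
Dynamic pressure q = ½ρv² = ½ × 0.909 × 238² = 25740 Pa.
L = q·S·CL = 25740 × 41 × 1.09 = 1.15×10^6 N ≈ 1150 kN

L = 1.15×10^6 N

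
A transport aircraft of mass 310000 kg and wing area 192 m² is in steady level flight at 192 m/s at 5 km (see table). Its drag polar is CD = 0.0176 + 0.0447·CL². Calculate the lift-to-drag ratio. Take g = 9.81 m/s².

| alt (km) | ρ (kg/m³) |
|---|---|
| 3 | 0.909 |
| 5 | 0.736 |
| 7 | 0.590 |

At 5 km, from the table: ρ = 0.736 kg/m³.
In steady level flight, lift balances weight: W = mg = 310000 × 9.81 = 3.0411×10^6 N.
q = ½ρv² = ½ × 0.736 × 192² = 13570 Pa.
CL = 2W/(ρv²S) = 2×3.0411×10^6/(0.736×192²×192) = 1.168.
CD = 0.0176 + 0.0447 × 1.168² = 0.07853.
L/D = CL/CD = 1.168 / 0.07853 = 14.9

L/D = 14.9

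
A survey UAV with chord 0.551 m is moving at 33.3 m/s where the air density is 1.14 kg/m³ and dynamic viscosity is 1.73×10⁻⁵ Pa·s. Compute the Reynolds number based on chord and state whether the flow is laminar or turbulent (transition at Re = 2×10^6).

Re = 1.21×10^6 (laminar)

Re = ρ·v·c/μ = 1.14 × 33.3 × 0.551 / (1.73×10⁻⁵) = 1.21×10^6
Since 1.21×10^6 < 2×10^6, the flow is laminar.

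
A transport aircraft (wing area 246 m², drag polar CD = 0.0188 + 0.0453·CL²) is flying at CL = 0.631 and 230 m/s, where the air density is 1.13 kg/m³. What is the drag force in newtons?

CD = 0.0188 + 0.0453 × 0.631² = 0.03684
D = ½ρv²S·CD = ½ × 1.13 × 230² × 246 × 0.03684 = 2.71×10^5 N

D = 2.71×10^5 N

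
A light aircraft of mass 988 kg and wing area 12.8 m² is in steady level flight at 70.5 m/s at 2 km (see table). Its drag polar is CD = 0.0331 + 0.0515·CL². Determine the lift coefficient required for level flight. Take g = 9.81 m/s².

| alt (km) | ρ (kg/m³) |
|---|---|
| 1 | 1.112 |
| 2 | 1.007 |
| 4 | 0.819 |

At 2 km, from the table: ρ = 1.007 kg/m³.
Level flight ⇒ L = W = m·g = 988 × 9.81 = 9692.3 N.
Dynamic pressure q = 0.5 × 1.007 × 70.5² = 2503 Pa.
Required CL = L/(qS) = 9692.3/(2503·12.8) = 0.3026.

CL = 0.303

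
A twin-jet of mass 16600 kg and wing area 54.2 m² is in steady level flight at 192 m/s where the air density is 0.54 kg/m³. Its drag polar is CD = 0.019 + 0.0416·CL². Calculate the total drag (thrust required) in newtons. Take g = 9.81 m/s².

D = 12300 N

Level flight ⇒ L = W = m·g = 16600 × 9.81 = 1.6285×10^5 N.
Dynamic pressure q = 0.5 × 0.54 × 192² = 9953 Pa.
CL = W/(q·S) = 1.6285×10^5 / (9953 × 54.2) = 0.3019.
CD = 0.019 + 0.0416 × 0.3019² = 0.02279.
D = q·S·CD = 9953 × 54.2 × 0.02279 = 12290 N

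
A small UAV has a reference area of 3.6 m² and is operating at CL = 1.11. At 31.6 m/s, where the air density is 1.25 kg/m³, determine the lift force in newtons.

L = ½ρv²S·CL = ½ × 1.25 × 31.6² × 3.6 × 1.11 = 2490 N

L = 2490 N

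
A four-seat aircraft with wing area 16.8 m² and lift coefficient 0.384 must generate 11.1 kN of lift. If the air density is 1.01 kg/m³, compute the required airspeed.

v = 58.4 m/s

L = ½ρv²S·CL ⇒ v = √(2L/(ρ·S·CL))
v = √(2 × 11100 / (1.01 × 16.8 × 0.384)) = √3407 = 58.4 m/s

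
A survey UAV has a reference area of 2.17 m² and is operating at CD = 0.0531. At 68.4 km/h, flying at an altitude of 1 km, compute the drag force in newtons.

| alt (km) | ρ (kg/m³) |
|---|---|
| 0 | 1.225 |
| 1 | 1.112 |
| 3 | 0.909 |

D = 23.1 N

At 1 km, from the table: ρ = 1.112 kg/m³.
Convert speed: v = 68.4 km/h ÷ 3.6 = 19 m/s.
D = ½ρv²S·CD = ½ × 1.112 × 19² × 2.17 × 0.0531 = 23.1 N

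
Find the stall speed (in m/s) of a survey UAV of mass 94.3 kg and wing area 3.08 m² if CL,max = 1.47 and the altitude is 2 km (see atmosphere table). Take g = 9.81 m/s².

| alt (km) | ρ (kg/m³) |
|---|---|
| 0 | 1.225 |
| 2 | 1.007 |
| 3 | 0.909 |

At 2 km, from the table: ρ = 1.007 kg/m³.
Stall occurs when L = W at CL,max. W = mg = 94.3 × 9.81 = 925.1 N.
From L = ½ρV²S·CL,max = W: V_stall = √(2W/(ρSCL,max)) = √(2·925.1/(1.007·3.08·1.47))
V_stall = √405.8 = 20.1 m/s

V_stall = 20.1 m/s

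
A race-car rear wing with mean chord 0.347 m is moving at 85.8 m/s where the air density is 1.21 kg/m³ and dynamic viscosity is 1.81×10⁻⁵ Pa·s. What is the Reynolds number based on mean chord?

Re = 1.99×10^6

Re = ρ·v·c/μ = 1.21 × 85.8 × 0.347 / (1.81×10⁻⁵) = 1.99×10^6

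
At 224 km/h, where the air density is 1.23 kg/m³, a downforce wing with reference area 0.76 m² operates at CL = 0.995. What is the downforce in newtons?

Convert speed: v = 224 km/h ÷ 3.6 = 62.22 m/s.
L = ½ρv²S·CL = ½ × 1.23 × 62.22² × 0.76 × 0.995 = 1800 N

L = 1800 N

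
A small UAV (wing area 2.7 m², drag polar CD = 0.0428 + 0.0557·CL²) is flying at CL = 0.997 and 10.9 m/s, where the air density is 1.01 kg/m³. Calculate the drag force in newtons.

D = 15.9 N

CD = 0.0428 + 0.0557 × 0.997² = 0.09817
D = ½ρv²S·CD = ½ × 1.01 × 10.9² × 2.7 × 0.09817 = 15.9 N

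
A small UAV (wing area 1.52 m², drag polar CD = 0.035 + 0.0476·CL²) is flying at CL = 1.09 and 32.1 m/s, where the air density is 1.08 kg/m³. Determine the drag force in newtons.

D = 77.4 N

CD = 0.035 + 0.0476 × 1.09² = 0.09155
D = ½ρv²S·CD = ½ × 1.08 × 32.1² × 1.52 × 0.09155 = 77.4 N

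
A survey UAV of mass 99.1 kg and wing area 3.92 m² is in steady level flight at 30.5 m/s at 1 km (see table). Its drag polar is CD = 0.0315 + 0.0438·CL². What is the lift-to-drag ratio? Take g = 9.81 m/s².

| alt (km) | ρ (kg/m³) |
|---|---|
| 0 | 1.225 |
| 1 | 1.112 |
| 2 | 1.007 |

L/D = 11.5

At 1 km, from the table: ρ = 1.112 kg/m³.
In steady level flight, lift balances weight: W = mg = 99.1 × 9.81 = 972.17 N.
Dynamic pressure q = 0.5 × 1.112 × 30.5² = 517.2 Pa.
CL = W/(q·S) = 972.17 / (517.2 × 3.92) = 0.4795.
CD = 0.0315 + 0.0438 × 0.4795² = 0.04157.
L/D = CL/CD = 0.4795 / 0.04157 = 11.5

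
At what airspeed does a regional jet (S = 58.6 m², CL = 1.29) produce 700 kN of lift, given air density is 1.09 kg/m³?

L = ½ρv²S·CL ⇒ v = √(2L/(ρ·S·CL))
v = √(2 × 7×10^5 / (1.09 × 58.6 × 1.29)) = √16990 = 130 m/s

v = 130 m/s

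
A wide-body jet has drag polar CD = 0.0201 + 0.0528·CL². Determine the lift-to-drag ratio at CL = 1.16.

CD = 0.0201 + 0.0528 × 1.16² = 0.09115
L/D = CL/CD = 1.16 / 0.09115 = 12.7

L/D = 12.7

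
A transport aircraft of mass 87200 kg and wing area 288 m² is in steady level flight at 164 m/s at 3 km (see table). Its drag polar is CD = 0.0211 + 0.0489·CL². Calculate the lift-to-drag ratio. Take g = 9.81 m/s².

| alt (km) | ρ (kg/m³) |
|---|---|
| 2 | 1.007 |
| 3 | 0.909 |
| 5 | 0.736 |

L/D = 10.1

At 3 km, from the table: ρ = 0.909 kg/m³.
Weight W = mg = 87200 × 9.81 = 8.5543×10^5 N; in level flight L = W.
Dynamic pressure q = 0.5 × 0.909 × 164² = 12220 Pa.
Required CL = L/(qS) = 8.5543×10^5/(12220·288) = 0.243.
CD = 0.0211 + 0.0489 × 0.243² = 0.02399.
L/D = CL/CD = 0.243 / 0.02399 = 10.1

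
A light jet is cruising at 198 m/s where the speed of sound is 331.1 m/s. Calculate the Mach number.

M = v/a = 198 / 331.1 = 0.598

M = 0.598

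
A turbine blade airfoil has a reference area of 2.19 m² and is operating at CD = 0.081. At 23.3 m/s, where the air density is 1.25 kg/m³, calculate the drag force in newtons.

D = 60.2 N

D = ½ρv²S·CD = ½ × 1.25 × 23.3² × 2.19 × 0.081 = 60.2 N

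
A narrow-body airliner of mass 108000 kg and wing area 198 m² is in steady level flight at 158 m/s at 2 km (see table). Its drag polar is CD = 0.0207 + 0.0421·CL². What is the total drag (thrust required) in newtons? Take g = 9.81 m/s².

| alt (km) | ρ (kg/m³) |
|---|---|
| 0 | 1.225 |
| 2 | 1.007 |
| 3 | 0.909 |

D = 70500 N

At 2 km, from the table: ρ = 1.007 kg/m³.
Level flight ⇒ L = W = m·g = 108000 × 9.81 = 1.0595×10^6 N.
Dynamic pressure q = 0.5 × 1.007 × 158² = 12570 Pa.
CL = W/(q·S) = 1.0595×10^6 / (12570 × 198) = 0.4257.
CD = 0.0207 + 0.0421 × 0.4257² = 0.02833.
D = q·S·CD = 12570 × 198 × 0.02833 = 70510 N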